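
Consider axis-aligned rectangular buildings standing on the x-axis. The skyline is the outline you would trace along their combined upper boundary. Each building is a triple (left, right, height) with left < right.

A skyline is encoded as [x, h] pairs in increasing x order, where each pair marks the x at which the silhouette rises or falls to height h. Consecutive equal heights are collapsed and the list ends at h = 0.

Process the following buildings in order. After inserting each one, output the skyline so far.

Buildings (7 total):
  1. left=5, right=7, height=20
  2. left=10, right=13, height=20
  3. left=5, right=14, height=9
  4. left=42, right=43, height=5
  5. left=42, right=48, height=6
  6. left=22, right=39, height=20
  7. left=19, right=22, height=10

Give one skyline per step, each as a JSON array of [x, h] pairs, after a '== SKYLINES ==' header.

== SKYLINES ==
[[5,20],[7,0]]
[[5,20],[7,0],[10,20],[13,0]]
[[5,20],[7,9],[10,20],[13,9],[14,0]]
[[5,20],[7,9],[10,20],[13,9],[14,0],[42,5],[43,0]]
[[5,20],[7,9],[10,20],[13,9],[14,0],[42,6],[48,0]]
[[5,20],[7,9],[10,20],[13,9],[14,0],[22,20],[39,0],[42,6],[48,0]]
[[5,20],[7,9],[10,20],[13,9],[14,0],[19,10],[22,20],[39,0],[42,6],[48,0]]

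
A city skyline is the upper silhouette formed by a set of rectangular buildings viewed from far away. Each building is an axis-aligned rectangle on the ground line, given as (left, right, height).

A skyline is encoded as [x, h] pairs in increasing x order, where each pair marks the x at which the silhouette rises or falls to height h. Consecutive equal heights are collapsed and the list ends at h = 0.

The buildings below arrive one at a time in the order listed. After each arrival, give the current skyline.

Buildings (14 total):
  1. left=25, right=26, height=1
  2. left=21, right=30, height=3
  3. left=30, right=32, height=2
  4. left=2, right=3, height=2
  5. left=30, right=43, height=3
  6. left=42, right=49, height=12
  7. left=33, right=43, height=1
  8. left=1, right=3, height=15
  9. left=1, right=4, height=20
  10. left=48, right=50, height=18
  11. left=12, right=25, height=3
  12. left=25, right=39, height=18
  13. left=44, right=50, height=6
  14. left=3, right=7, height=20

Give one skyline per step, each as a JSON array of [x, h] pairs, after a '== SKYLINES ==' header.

== SKYLINES ==
[[25,1],[26,0]]
[[21,3],[30,0]]
[[21,3],[30,2],[32,0]]
[[2,2],[3,0],[21,3],[30,2],[32,0]]
[[2,2],[3,0],[21,3],[43,0]]
[[2,2],[3,0],[21,3],[42,12],[49,0]]
[[2,2],[3,0],[21,3],[42,12],[49,0]]
[[1,15],[3,0],[21,3],[42,12],[49,0]]
[[1,20],[4,0],[21,3],[42,12],[49,0]]
[[1,20],[4,0],[21,3],[42,12],[48,18],[50,0]]
[[1,20],[4,0],[12,3],[42,12],[48,18],[50,0]]
[[1,20],[4,0],[12,3],[25,18],[39,3],[42,12],[48,18],[50,0]]
[[1,20],[4,0],[12,3],[25,18],[39,3],[42,12],[48,18],[50,0]]
[[1,20],[7,0],[12,3],[25,18],[39,3],[42,12],[48,18],[50,0]]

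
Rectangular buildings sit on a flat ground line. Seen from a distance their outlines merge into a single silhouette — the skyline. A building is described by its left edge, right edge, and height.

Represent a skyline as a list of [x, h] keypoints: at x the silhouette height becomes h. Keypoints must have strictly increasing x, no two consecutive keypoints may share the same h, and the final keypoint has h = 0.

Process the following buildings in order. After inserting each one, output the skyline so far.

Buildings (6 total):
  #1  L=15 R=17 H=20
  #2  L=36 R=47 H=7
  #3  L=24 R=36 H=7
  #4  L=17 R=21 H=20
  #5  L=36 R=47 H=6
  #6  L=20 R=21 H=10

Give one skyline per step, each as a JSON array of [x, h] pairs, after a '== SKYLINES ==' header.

== SKYLINES ==
[[15,20],[17,0]]
[[15,20],[17,0],[36,7],[47,0]]
[[15,20],[17,0],[24,7],[47,0]]
[[15,20],[21,0],[24,7],[47,0]]
[[15,20],[21,0],[24,7],[47,0]]
[[15,20],[21,0],[24,7],[47,0]]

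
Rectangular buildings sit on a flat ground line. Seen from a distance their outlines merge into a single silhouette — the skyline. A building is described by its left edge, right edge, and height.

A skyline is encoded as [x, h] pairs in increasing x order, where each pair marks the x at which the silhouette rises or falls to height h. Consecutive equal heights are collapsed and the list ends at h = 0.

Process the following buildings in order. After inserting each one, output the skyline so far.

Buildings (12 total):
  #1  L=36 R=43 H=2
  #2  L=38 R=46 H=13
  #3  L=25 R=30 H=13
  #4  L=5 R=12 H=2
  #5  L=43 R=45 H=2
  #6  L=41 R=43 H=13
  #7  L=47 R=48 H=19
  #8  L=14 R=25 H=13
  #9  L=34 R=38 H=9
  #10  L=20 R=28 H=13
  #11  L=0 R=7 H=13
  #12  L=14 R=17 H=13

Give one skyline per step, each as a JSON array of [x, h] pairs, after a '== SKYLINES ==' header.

== SKYLINES ==
[[36,2],[43,0]]
[[36,2],[38,13],[46,0]]
[[25,13],[30,0],[36,2],[38,13],[46,0]]
[[5,2],[12,0],[25,13],[30,0],[36,2],[38,13],[46,0]]
[[5,2],[12,0],[25,13],[30,0],[36,2],[38,13],[46,0]]
[[5,2],[12,0],[25,13],[30,0],[36,2],[38,13],[46,0]]
[[5,2],[12,0],[25,13],[30,0],[36,2],[38,13],[46,0],[47,19],[48,0]]
[[5,2],[12,0],[14,13],[30,0],[36,2],[38,13],[46,0],[47,19],[48,0]]
[[5,2],[12,0],[14,13],[30,0],[34,9],[38,13],[46,0],[47,19],[48,0]]
[[5,2],[12,0],[14,13],[30,0],[34,9],[38,13],[46,0],[47,19],[48,0]]
[[0,13],[7,2],[12,0],[14,13],[30,0],[34,9],[38,13],[46,0],[47,19],[48,0]]
[[0,13],[7,2],[12,0],[14,13],[30,0],[34,9],[38,13],[46,0],[47,19],[48,0]]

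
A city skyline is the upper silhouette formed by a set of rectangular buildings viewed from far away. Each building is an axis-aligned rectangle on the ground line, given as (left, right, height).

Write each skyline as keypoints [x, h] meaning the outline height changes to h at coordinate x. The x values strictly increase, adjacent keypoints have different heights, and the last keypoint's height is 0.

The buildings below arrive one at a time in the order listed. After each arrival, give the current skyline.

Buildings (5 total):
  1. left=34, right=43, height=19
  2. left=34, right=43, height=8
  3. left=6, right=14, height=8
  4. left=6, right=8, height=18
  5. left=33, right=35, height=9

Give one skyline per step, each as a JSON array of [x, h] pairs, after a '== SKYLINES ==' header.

== SKYLINES ==
[[34,19],[43,0]]
[[34,19],[43,0]]
[[6,8],[14,0],[34,19],[43,0]]
[[6,18],[8,8],[14,0],[34,19],[43,0]]
[[6,18],[8,8],[14,0],[33,9],[34,19],[43,0]]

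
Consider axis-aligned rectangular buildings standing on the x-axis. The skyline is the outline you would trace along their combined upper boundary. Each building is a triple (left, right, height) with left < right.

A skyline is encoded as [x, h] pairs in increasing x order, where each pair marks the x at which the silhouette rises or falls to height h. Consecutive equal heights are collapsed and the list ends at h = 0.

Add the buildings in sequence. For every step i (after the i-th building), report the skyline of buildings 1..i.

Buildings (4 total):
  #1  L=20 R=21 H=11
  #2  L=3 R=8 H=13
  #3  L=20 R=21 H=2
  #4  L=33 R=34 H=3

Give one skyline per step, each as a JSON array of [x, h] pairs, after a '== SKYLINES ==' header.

== SKYLINES ==
[[20,11],[21,0]]
[[3,13],[8,0],[20,11],[21,0]]
[[3,13],[8,0],[20,11],[21,0]]
[[3,13],[8,0],[20,11],[21,0],[33,3],[34,0]]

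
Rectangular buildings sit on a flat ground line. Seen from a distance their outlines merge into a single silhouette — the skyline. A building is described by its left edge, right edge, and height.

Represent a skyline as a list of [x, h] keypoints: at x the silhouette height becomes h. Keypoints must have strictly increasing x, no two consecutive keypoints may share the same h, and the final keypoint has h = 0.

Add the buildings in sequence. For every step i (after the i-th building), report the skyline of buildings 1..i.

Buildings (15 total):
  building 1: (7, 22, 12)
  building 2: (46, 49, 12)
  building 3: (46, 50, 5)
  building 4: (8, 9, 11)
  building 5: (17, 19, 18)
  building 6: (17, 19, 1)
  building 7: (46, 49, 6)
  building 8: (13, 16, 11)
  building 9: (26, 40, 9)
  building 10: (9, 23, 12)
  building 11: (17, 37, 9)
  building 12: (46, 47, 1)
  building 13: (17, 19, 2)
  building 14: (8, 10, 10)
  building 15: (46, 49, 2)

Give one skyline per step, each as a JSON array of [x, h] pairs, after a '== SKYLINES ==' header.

== SKYLINES ==
[[7,12],[22,0]]
[[7,12],[22,0],[46,12],[49,0]]
[[7,12],[22,0],[46,12],[49,5],[50,0]]
[[7,12],[22,0],[46,12],[49,5],[50,0]]
[[7,12],[17,18],[19,12],[22,0],[46,12],[49,5],[50,0]]
[[7,12],[17,18],[19,12],[22,0],[46,12],[49,5],[50,0]]
[[7,12],[17,18],[19,12],[22,0],[46,12],[49,5],[50,0]]
[[7,12],[17,18],[19,12],[22,0],[46,12],[49,5],[50,0]]
[[7,12],[17,18],[19,12],[22,0],[26,9],[40,0],[46,12],[49,5],[50,0]]
[[7,12],[17,18],[19,12],[23,0],[26,9],[40,0],[46,12],[49,5],[50,0]]
[[7,12],[17,18],[19,12],[23,9],[40,0],[46,12],[49,5],[50,0]]
[[7,12],[17,18],[19,12],[23,9],[40,0],[46,12],[49,5],[50,0]]
[[7,12],[17,18],[19,12],[23,9],[40,0],[46,12],[49,5],[50,0]]
[[7,12],[17,18],[19,12],[23,9],[40,0],[46,12],[49,5],[50,0]]
[[7,12],[17,18],[19,12],[23,9],[40,0],[46,12],[49,5],[50,0]]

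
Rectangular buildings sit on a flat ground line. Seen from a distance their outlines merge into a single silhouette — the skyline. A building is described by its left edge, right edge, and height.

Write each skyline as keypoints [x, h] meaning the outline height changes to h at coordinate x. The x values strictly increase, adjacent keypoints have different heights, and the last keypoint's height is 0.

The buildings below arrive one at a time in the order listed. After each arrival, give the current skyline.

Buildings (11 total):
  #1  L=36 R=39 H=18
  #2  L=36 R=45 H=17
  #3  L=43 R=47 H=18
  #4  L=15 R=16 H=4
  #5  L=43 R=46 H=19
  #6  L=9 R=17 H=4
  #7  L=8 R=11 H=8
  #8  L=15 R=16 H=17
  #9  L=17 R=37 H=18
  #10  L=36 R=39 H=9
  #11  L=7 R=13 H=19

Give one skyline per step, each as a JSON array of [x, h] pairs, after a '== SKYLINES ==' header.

== SKYLINES ==
[[36,18],[39,0]]
[[36,18],[39,17],[45,0]]
[[36,18],[39,17],[43,18],[47,0]]
[[15,4],[16,0],[36,18],[39,17],[43,18],[47,0]]
[[15,4],[16,0],[36,18],[39,17],[43,19],[46,18],[47,0]]
[[9,4],[17,0],[36,18],[39,17],[43,19],[46,18],[47,0]]
[[8,8],[11,4],[17,0],[36,18],[39,17],[43,19],[46,18],[47,0]]
[[8,8],[11,4],[15,17],[16,4],[17,0],[36,18],[39,17],[43,19],[46,18],[47,0]]
[[8,8],[11,4],[15,17],[16,4],[17,18],[39,17],[43,19],[46,18],[47,0]]
[[8,8],[11,4],[15,17],[16,4],[17,18],[39,17],[43,19],[46,18],[47,0]]
[[7,19],[13,4],[15,17],[16,4],[17,18],[39,17],[43,19],[46,18],[47,0]]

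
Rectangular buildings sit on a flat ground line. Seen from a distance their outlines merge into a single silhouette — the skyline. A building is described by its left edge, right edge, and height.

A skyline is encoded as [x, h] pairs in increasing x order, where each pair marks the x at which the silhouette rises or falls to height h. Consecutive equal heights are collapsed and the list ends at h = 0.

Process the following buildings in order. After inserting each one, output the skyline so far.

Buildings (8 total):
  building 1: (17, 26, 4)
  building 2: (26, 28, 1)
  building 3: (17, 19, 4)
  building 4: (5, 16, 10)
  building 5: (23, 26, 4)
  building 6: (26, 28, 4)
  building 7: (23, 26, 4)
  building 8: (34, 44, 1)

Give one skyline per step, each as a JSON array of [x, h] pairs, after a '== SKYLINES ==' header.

== SKYLINES ==
[[17,4],[26,0]]
[[17,4],[26,1],[28,0]]
[[17,4],[26,1],[28,0]]
[[5,10],[16,0],[17,4],[26,1],[28,0]]
[[5,10],[16,0],[17,4],[26,1],[28,0]]
[[5,10],[16,0],[17,4],[28,0]]
[[5,10],[16,0],[17,4],[28,0]]
[[5,10],[16,0],[17,4],[28,0],[34,1],[44,0]]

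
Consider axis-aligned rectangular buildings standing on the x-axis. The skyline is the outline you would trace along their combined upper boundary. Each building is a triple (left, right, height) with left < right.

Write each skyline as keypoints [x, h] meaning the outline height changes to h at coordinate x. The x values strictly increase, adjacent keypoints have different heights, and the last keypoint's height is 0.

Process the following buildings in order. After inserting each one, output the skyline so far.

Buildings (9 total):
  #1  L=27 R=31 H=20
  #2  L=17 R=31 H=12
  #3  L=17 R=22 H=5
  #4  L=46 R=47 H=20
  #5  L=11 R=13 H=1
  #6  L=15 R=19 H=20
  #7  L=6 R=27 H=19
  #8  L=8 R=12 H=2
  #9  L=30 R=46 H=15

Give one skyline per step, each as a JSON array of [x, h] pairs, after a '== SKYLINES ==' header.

== SKYLINES ==
[[27,20],[31,0]]
[[17,12],[27,20],[31,0]]
[[17,12],[27,20],[31,0]]
[[17,12],[27,20],[31,0],[46,20],[47,0]]
[[11,1],[13,0],[17,12],[27,20],[31,0],[46,20],[47,0]]
[[11,1],[13,0],[15,20],[19,12],[27,20],[31,0],[46,20],[47,0]]
[[6,19],[15,20],[19,19],[27,20],[31,0],[46,20],[47,0]]
[[6,19],[15,20],[19,19],[27,20],[31,0],[46,20],[47,0]]
[[6,19],[15,20],[19,19],[27,20],[31,15],[46,20],[47,0]]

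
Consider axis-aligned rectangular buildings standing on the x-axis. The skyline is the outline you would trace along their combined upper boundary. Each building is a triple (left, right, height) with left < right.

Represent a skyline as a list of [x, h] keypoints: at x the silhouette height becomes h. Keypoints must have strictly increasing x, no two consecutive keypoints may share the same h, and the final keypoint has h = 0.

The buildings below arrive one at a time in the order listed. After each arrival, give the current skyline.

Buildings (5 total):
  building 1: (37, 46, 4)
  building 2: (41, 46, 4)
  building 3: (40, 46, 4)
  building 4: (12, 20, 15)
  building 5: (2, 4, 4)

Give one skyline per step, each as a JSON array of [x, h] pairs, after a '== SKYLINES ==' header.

== SKYLINES ==
[[37,4],[46,0]]
[[37,4],[46,0]]
[[37,4],[46,0]]
[[12,15],[20,0],[37,4],[46,0]]
[[2,4],[4,0],[12,15],[20,0],[37,4],[46,0]]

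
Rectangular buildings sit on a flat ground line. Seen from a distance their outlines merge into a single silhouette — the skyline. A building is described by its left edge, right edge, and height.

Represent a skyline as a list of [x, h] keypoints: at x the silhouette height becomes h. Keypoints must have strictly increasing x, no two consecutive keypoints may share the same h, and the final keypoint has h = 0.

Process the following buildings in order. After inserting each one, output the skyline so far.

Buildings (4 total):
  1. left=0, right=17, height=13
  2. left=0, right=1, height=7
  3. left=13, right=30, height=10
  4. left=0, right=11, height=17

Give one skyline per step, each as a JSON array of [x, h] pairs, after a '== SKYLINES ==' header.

== SKYLINES ==
[[0,13],[17,0]]
[[0,13],[17,0]]
[[0,13],[17,10],[30,0]]
[[0,17],[11,13],[17,10],[30,0]]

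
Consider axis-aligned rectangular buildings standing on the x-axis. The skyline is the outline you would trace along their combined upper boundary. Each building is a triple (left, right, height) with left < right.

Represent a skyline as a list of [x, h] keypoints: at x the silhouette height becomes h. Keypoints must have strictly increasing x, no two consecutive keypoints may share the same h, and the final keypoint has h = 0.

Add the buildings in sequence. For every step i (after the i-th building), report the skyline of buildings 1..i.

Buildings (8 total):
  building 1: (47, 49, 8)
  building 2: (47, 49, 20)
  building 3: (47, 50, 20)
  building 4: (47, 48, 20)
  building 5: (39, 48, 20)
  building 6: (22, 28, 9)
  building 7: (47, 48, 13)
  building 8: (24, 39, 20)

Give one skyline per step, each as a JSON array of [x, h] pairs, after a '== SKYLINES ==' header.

== SKYLINES ==
[[47,8],[49,0]]
[[47,20],[49,0]]
[[47,20],[50,0]]
[[47,20],[50,0]]
[[39,20],[50,0]]
[[22,9],[28,0],[39,20],[50,0]]
[[22,9],[28,0],[39,20],[50,0]]
[[22,9],[24,20],[50,0]]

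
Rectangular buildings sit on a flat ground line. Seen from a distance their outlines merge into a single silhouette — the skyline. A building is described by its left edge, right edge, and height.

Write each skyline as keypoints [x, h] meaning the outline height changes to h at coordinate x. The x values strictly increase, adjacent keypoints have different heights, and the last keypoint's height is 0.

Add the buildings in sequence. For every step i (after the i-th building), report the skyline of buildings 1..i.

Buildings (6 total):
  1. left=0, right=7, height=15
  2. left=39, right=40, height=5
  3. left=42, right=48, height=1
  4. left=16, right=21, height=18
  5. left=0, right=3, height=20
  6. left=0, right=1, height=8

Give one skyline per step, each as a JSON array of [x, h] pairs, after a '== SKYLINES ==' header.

== SKYLINES ==
[[0,15],[7,0]]
[[0,15],[7,0],[39,5],[40,0]]
[[0,15],[7,0],[39,5],[40,0],[42,1],[48,0]]
[[0,15],[7,0],[16,18],[21,0],[39,5],[40,0],[42,1],[48,0]]
[[0,20],[3,15],[7,0],[16,18],[21,0],[39,5],[40,0],[42,1],[48,0]]
[[0,20],[3,15],[7,0],[16,18],[21,0],[39,5],[40,0],[42,1],[48,0]]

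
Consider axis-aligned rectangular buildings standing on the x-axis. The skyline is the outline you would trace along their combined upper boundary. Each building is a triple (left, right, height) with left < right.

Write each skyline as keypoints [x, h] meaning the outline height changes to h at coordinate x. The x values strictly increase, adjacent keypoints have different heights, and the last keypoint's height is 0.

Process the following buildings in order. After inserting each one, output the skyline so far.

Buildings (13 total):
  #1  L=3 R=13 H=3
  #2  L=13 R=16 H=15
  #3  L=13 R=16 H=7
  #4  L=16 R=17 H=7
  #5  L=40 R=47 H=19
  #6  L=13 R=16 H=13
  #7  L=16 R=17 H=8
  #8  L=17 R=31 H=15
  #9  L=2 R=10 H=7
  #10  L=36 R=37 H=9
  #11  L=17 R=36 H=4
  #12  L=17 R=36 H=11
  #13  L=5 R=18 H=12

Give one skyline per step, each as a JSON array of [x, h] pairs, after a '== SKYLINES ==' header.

== SKYLINES ==
[[3,3],[13,0]]
[[3,3],[13,15],[16,0]]
[[3,3],[13,15],[16,0]]
[[3,3],[13,15],[16,7],[17,0]]
[[3,3],[13,15],[16,7],[17,0],[40,19],[47,0]]
[[3,3],[13,15],[16,7],[17,0],[40,19],[47,0]]
[[3,3],[13,15],[16,8],[17,0],[40,19],[47,0]]
[[3,3],[13,15],[16,8],[17,15],[31,0],[40,19],[47,0]]
[[2,7],[10,3],[13,15],[16,8],[17,15],[31,0],[40,19],[47,0]]
[[2,7],[10,3],[13,15],[16,8],[17,15],[31,0],[36,9],[37,0],[40,19],[47,0]]
[[2,7],[10,3],[13,15],[16,8],[17,15],[31,4],[36,9],[37,0],[40,19],[47,0]]
[[2,7],[10,3],[13,15],[16,8],[17,15],[31,11],[36,9],[37,0],[40,19],[47,0]]
[[2,7],[5,12],[13,15],[16,12],[17,15],[31,11],[36,9],[37,0],[40,19],[47,0]]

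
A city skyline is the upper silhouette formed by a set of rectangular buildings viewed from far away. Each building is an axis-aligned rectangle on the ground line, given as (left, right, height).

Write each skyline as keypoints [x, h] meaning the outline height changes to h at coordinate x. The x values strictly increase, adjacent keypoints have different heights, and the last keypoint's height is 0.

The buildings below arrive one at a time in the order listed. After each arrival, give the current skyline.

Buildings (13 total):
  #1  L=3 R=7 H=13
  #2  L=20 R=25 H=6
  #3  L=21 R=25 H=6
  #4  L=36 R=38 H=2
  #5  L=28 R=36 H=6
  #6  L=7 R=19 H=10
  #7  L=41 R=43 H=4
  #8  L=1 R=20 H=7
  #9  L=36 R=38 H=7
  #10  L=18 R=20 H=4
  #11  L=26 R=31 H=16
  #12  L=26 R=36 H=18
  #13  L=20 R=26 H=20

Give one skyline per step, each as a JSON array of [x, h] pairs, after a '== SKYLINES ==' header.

== SKYLINES ==
[[3,13],[7,0]]
[[3,13],[7,0],[20,6],[25,0]]
[[3,13],[7,0],[20,6],[25,0]]
[[3,13],[7,0],[20,6],[25,0],[36,2],[38,0]]
[[3,13],[7,0],[20,6],[25,0],[28,6],[36,2],[38,0]]
[[3,13],[7,10],[19,0],[20,6],[25,0],[28,6],[36,2],[38,0]]
[[3,13],[7,10],[19,0],[20,6],[25,0],[28,6],[36,2],[38,0],[41,4],[43,0]]
[[1,7],[3,13],[7,10],[19,7],[20,6],[25,0],[28,6],[36,2],[38,0],[41,4],[43,0]]
[[1,7],[3,13],[7,10],[19,7],[20,6],[25,0],[28,6],[36,7],[38,0],[41,4],[43,0]]
[[1,7],[3,13],[7,10],[19,7],[20,6],[25,0],[28,6],[36,7],[38,0],[41,4],[43,0]]
[[1,7],[3,13],[7,10],[19,7],[20,6],[25,0],[26,16],[31,6],[36,7],[38,0],[41,4],[43,0]]
[[1,7],[3,13],[7,10],[19,7],[20,6],[25,0],[26,18],[36,7],[38,0],[41,4],[43,0]]
[[1,7],[3,13],[7,10],[19,7],[20,20],[26,18],[36,7],[38,0],[41,4],[43,0]]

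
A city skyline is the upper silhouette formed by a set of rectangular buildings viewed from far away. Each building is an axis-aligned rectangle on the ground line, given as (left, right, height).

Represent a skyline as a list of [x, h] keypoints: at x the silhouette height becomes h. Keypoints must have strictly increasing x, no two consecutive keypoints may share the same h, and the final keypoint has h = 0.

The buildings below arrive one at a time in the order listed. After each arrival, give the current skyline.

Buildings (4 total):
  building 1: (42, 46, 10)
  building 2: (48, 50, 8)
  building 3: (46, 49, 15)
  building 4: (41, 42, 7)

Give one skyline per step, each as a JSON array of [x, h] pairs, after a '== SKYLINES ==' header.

== SKYLINES ==
[[42,10],[46,0]]
[[42,10],[46,0],[48,8],[50,0]]
[[42,10],[46,15],[49,8],[50,0]]
[[41,7],[42,10],[46,15],[49,8],[50,0]]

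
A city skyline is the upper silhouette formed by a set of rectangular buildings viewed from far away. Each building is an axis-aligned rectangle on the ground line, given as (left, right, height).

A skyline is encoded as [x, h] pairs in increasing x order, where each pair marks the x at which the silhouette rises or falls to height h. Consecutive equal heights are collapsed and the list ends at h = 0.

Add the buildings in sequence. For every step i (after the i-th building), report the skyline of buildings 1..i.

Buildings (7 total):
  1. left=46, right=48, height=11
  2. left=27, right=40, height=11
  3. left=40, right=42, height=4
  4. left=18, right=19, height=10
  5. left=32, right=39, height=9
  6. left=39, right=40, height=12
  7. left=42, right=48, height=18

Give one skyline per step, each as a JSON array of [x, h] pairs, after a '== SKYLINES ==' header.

== SKYLINES ==
[[46,11],[48,0]]
[[27,11],[40,0],[46,11],[48,0]]
[[27,11],[40,4],[42,0],[46,11],[48,0]]
[[18,10],[19,0],[27,11],[40,4],[42,0],[46,11],[48,0]]
[[18,10],[19,0],[27,11],[40,4],[42,0],[46,11],[48,0]]
[[18,10],[19,0],[27,11],[39,12],[40,4],[42,0],[46,11],[48,0]]
[[18,10],[19,0],[27,11],[39,12],[40,4],[42,18],[48,0]]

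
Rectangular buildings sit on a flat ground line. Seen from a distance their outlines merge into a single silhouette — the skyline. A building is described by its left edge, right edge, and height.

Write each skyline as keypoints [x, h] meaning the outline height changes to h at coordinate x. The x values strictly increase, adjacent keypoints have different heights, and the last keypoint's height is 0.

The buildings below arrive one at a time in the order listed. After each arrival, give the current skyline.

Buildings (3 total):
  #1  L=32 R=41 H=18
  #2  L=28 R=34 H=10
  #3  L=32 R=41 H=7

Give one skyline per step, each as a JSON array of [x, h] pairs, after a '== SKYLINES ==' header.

== SKYLINES ==
[[32,18],[41,0]]
[[28,10],[32,18],[41,0]]
[[28,10],[32,18],[41,0]]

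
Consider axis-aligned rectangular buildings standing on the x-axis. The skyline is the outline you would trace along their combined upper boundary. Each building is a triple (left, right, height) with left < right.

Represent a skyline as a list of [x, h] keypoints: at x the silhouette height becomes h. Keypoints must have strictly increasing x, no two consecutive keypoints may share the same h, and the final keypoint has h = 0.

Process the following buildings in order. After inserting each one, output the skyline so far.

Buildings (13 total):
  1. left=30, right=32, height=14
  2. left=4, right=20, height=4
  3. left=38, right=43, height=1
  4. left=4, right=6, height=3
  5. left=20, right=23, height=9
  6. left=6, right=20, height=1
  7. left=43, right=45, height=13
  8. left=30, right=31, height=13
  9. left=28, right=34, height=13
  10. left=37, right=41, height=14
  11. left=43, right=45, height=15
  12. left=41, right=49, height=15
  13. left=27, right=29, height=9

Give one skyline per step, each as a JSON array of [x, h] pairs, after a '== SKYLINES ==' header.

== SKYLINES ==
[[30,14],[32,0]]
[[4,4],[20,0],[30,14],[32,0]]
[[4,4],[20,0],[30,14],[32,0],[38,1],[43,0]]
[[4,4],[20,0],[30,14],[32,0],[38,1],[43,0]]
[[4,4],[20,9],[23,0],[30,14],[32,0],[38,1],[43,0]]
[[4,4],[20,9],[23,0],[30,14],[32,0],[38,1],[43,0]]
[[4,4],[20,9],[23,0],[30,14],[32,0],[38,1],[43,13],[45,0]]
[[4,4],[20,9],[23,0],[30,14],[32,0],[38,1],[43,13],[45,0]]
[[4,4],[20,9],[23,0],[28,13],[30,14],[32,13],[34,0],[38,1],[43,13],[45,0]]
[[4,4],[20,9],[23,0],[28,13],[30,14],[32,13],[34,0],[37,14],[41,1],[43,13],[45,0]]
[[4,4],[20,9],[23,0],[28,13],[30,14],[32,13],[34,0],[37,14],[41,1],[43,15],[45,0]]
[[4,4],[20,9],[23,0],[28,13],[30,14],[32,13],[34,0],[37,14],[41,15],[49,0]]
[[4,4],[20,9],[23,0],[27,9],[28,13],[30,14],[32,13],[34,0],[37,14],[41,15],[49,0]]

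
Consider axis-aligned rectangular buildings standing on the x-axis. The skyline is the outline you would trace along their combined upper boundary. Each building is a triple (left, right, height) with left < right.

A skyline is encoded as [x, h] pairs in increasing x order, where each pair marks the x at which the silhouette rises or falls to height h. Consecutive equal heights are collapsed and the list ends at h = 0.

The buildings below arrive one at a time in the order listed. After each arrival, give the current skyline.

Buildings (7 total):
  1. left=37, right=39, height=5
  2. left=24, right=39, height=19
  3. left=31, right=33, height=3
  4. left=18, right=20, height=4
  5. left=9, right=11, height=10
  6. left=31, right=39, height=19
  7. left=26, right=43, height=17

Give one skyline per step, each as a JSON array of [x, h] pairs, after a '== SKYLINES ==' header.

== SKYLINES ==
[[37,5],[39,0]]
[[24,19],[39,0]]
[[24,19],[39,0]]
[[18,4],[20,0],[24,19],[39,0]]
[[9,10],[11,0],[18,4],[20,0],[24,19],[39,0]]
[[9,10],[11,0],[18,4],[20,0],[24,19],[39,0]]
[[9,10],[11,0],[18,4],[20,0],[24,19],[39,17],[43,0]]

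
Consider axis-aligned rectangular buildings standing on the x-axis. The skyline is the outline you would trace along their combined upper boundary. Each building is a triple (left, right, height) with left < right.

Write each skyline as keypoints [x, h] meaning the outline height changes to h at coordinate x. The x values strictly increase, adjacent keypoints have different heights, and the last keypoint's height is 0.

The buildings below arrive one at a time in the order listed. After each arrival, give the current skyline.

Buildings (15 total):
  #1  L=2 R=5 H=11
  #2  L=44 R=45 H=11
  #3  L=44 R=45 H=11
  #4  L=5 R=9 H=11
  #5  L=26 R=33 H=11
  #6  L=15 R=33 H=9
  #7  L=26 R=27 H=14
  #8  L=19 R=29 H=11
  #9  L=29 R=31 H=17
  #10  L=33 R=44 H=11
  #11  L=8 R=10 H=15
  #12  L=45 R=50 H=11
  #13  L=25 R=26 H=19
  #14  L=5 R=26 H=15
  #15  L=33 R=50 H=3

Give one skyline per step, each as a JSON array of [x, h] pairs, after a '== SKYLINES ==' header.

== SKYLINES ==
[[2,11],[5,0]]
[[2,11],[5,0],[44,11],[45,0]]
[[2,11],[5,0],[44,11],[45,0]]
[[2,11],[9,0],[44,11],[45,0]]
[[2,11],[9,0],[26,11],[33,0],[44,11],[45,0]]
[[2,11],[9,0],[15,9],[26,11],[33,0],[44,11],[45,0]]
[[2,11],[9,0],[15,9],[26,14],[27,11],[33,0],[44,11],[45,0]]
[[2,11],[9,0],[15,9],[19,11],[26,14],[27,11],[33,0],[44,11],[45,0]]
[[2,11],[9,0],[15,9],[19,11],[26,14],[27,11],[29,17],[31,11],[33,0],[44,11],[45,0]]
[[2,11],[9,0],[15,9],[19,11],[26,14],[27,11],[29,17],[31,11],[45,0]]
[[2,11],[8,15],[10,0],[15,9],[19,11],[26,14],[27,11],[29,17],[31,11],[45,0]]
[[2,11],[8,15],[10,0],[15,9],[19,11],[26,14],[27,11],[29,17],[31,11],[50,0]]
[[2,11],[8,15],[10,0],[15,9],[19,11],[25,19],[26,14],[27,11],[29,17],[31,11],[50,0]]
[[2,11],[5,15],[25,19],[26,14],[27,11],[29,17],[31,11],[50,0]]
[[2,11],[5,15],[25,19],[26,14],[27,11],[29,17],[31,11],[50,0]]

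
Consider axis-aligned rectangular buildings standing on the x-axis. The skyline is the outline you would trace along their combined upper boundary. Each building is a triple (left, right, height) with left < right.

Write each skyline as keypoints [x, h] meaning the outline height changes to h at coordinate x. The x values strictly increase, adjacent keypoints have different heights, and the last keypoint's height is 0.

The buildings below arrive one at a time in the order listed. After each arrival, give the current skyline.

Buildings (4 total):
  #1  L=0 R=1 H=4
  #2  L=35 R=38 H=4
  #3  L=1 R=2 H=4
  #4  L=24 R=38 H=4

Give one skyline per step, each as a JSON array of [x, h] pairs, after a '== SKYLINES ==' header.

== SKYLINES ==
[[0,4],[1,0]]
[[0,4],[1,0],[35,4],[38,0]]
[[0,4],[2,0],[35,4],[38,0]]
[[0,4],[2,0],[24,4],[38,0]]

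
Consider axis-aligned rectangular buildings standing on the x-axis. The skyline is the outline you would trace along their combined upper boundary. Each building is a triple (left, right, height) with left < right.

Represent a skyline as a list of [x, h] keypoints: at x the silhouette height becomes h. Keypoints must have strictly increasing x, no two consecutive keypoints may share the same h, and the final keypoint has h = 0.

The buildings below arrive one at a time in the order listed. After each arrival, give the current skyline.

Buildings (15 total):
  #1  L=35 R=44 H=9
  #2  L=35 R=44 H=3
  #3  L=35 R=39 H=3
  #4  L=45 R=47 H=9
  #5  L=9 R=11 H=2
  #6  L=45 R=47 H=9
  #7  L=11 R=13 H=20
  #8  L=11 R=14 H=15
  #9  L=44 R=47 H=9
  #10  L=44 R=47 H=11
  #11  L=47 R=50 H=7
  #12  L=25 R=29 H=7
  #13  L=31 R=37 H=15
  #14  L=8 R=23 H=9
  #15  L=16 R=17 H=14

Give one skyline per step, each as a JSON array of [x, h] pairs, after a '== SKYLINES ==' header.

== SKYLINES ==
[[35,9],[44,0]]
[[35,9],[44,0]]
[[35,9],[44,0]]
[[35,9],[44,0],[45,9],[47,0]]
[[9,2],[11,0],[35,9],[44,0],[45,9],[47,0]]
[[9,2],[11,0],[35,9],[44,0],[45,9],[47,0]]
[[9,2],[11,20],[13,0],[35,9],[44,0],[45,9],[47,0]]
[[9,2],[11,20],[13,15],[14,0],[35,9],[44,0],[45,9],[47,0]]
[[9,2],[11,20],[13,15],[14,0],[35,9],[47,0]]
[[9,2],[11,20],[13,15],[14,0],[35,9],[44,11],[47,0]]
[[9,2],[11,20],[13,15],[14,0],[35,9],[44,11],[47,7],[50,0]]
[[9,2],[11,20],[13,15],[14,0],[25,7],[29,0],[35,9],[44,11],[47,7],[50,0]]
[[9,2],[11,20],[13,15],[14,0],[25,7],[29,0],[31,15],[37,9],[44,11],[47,7],[50,0]]
[[8,9],[11,20],[13,15],[14,9],[23,0],[25,7],[29,0],[31,15],[37,9],[44,11],[47,7],[50,0]]
[[8,9],[11,20],[13,15],[14,9],[16,14],[17,9],[23,0],[25,7],[29,0],[31,15],[37,9],[44,11],[47,7],[50,0]]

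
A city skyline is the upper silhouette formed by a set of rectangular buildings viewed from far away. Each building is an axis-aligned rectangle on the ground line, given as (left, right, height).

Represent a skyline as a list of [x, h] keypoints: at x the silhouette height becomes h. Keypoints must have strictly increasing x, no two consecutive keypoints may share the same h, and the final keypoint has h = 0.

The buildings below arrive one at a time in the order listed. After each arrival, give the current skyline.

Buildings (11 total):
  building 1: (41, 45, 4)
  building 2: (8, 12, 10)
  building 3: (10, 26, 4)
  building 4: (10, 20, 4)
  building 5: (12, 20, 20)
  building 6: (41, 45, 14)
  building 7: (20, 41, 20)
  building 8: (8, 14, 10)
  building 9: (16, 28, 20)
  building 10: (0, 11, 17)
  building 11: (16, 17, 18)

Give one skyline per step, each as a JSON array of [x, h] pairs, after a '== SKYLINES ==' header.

== SKYLINES ==
[[41,4],[45,0]]
[[8,10],[12,0],[41,4],[45,0]]
[[8,10],[12,4],[26,0],[41,4],[45,0]]
[[8,10],[12,4],[26,0],[41,4],[45,0]]
[[8,10],[12,20],[20,4],[26,0],[41,4],[45,0]]
[[8,10],[12,20],[20,4],[26,0],[41,14],[45,0]]
[[8,10],[12,20],[41,14],[45,0]]
[[8,10],[12,20],[41,14],[45,0]]
[[8,10],[12,20],[41,14],[45,0]]
[[0,17],[11,10],[12,20],[41,14],[45,0]]
[[0,17],[11,10],[12,20],[41,14],[45,0]]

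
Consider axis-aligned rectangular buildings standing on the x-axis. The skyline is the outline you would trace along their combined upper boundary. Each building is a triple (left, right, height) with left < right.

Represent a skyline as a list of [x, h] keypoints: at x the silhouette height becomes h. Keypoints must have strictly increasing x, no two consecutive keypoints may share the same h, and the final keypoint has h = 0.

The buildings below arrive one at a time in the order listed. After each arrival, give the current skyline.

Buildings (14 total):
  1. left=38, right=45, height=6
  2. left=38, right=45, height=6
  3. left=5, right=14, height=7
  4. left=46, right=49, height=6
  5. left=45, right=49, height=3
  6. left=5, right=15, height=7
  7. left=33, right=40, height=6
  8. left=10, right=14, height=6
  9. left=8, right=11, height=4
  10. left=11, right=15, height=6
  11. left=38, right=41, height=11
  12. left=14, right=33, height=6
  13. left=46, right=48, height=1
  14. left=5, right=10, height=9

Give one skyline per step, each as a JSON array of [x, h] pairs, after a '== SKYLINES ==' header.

== SKYLINES ==
[[38,6],[45,0]]
[[38,6],[45,0]]
[[5,7],[14,0],[38,6],[45,0]]
[[5,7],[14,0],[38,6],[45,0],[46,6],[49,0]]
[[5,7],[14,0],[38,6],[45,3],[46,6],[49,0]]
[[5,7],[15,0],[38,6],[45,3],[46,6],[49,0]]
[[5,7],[15,0],[33,6],[45,3],[46,6],[49,0]]
[[5,7],[15,0],[33,6],[45,3],[46,6],[49,0]]
[[5,7],[15,0],[33,6],[45,3],[46,6],[49,0]]
[[5,7],[15,0],[33,6],[45,3],[46,6],[49,0]]
[[5,7],[15,0],[33,6],[38,11],[41,6],[45,3],[46,6],[49,0]]
[[5,7],[15,6],[38,11],[41,6],[45,3],[46,6],[49,0]]
[[5,7],[15,6],[38,11],[41,6],[45,3],[46,6],[49,0]]
[[5,9],[10,7],[15,6],[38,11],[41,6],[45,3],[46,6],[49,0]]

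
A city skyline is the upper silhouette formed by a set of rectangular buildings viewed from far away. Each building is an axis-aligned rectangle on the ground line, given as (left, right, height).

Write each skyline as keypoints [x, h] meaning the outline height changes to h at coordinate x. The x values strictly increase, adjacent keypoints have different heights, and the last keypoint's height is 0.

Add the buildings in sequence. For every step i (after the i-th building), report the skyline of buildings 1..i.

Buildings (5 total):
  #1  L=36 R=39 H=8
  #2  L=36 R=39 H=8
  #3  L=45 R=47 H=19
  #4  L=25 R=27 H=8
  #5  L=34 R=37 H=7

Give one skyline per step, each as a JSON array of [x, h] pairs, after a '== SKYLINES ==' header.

== SKYLINES ==
[[36,8],[39,0]]
[[36,8],[39,0]]
[[36,8],[39,0],[45,19],[47,0]]
[[25,8],[27,0],[36,8],[39,0],[45,19],[47,0]]
[[25,8],[27,0],[34,7],[36,8],[39,0],[45,19],[47,0]]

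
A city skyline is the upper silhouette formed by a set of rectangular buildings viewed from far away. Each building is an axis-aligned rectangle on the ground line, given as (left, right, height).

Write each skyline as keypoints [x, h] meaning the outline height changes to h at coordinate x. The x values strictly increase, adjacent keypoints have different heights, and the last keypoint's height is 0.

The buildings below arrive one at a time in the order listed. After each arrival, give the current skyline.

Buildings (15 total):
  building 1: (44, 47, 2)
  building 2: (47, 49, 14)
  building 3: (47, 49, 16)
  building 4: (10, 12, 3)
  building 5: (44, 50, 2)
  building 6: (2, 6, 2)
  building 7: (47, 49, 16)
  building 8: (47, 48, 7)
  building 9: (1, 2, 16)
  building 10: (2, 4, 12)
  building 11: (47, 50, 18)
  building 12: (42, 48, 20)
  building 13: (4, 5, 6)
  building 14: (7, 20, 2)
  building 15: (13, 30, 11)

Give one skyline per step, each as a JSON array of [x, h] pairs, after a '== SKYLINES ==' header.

== SKYLINES ==
[[44,2],[47,0]]
[[44,2],[47,14],[49,0]]
[[44,2],[47,16],[49,0]]
[[10,3],[12,0],[44,2],[47,16],[49,0]]
[[10,3],[12,0],[44,2],[47,16],[49,2],[50,0]]
[[2,2],[6,0],[10,3],[12,0],[44,2],[47,16],[49,2],[50,0]]
[[2,2],[6,0],[10,3],[12,0],[44,2],[47,16],[49,2],[50,0]]
[[2,2],[6,0],[10,3],[12,0],[44,2],[47,16],[49,2],[50,0]]
[[1,16],[2,2],[6,0],[10,3],[12,0],[44,2],[47,16],[49,2],[50,0]]
[[1,16],[2,12],[4,2],[6,0],[10,3],[12,0],[44,2],[47,16],[49,2],[50,0]]
[[1,16],[2,12],[4,2],[6,0],[10,3],[12,0],[44,2],[47,18],[50,0]]
[[1,16],[2,12],[4,2],[6,0],[10,3],[12,0],[42,20],[48,18],[50,0]]
[[1,16],[2,12],[4,6],[5,2],[6,0],[10,3],[12,0],[42,20],[48,18],[50,0]]
[[1,16],[2,12],[4,6],[5,2],[6,0],[7,2],[10,3],[12,2],[20,0],[42,20],[48,18],[50,0]]
[[1,16],[2,12],[4,6],[5,2],[6,0],[7,2],[10,3],[12,2],[13,11],[30,0],[42,20],[48,18],[50,0]]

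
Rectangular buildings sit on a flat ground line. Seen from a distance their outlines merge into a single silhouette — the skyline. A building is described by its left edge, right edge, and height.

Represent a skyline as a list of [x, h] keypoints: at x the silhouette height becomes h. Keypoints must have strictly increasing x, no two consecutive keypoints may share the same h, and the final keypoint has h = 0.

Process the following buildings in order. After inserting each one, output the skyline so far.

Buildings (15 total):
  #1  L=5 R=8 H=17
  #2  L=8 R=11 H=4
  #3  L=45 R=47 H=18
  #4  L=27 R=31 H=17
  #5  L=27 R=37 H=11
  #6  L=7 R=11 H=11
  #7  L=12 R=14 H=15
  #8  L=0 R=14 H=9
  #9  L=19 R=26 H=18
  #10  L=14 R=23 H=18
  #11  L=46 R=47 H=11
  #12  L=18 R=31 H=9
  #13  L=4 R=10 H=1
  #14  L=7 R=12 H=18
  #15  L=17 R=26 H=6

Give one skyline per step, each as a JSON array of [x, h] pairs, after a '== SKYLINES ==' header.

== SKYLINES ==
[[5,17],[8,0]]
[[5,17],[8,4],[11,0]]
[[5,17],[8,4],[11,0],[45,18],[47,0]]
[[5,17],[8,4],[11,0],[27,17],[31,0],[45,18],[47,0]]
[[5,17],[8,4],[11,0],[27,17],[31,11],[37,0],[45,18],[47,0]]
[[5,17],[8,11],[11,0],[27,17],[31,11],[37,0],[45,18],[47,0]]
[[5,17],[8,11],[11,0],[12,15],[14,0],[27,17],[31,11],[37,0],[45,18],[47,0]]
[[0,9],[5,17],[8,11],[11,9],[12,15],[14,0],[27,17],[31,11],[37,0],[45,18],[47,0]]
[[0,9],[5,17],[8,11],[11,9],[12,15],[14,0],[19,18],[26,0],[27,17],[31,11],[37,0],[45,18],[47,0]]
[[0,9],[5,17],[8,11],[11,9],[12,15],[14,18],[26,0],[27,17],[31,11],[37,0],[45,18],[47,0]]
[[0,9],[5,17],[8,11],[11,9],[12,15],[14,18],[26,0],[27,17],[31,11],[37,0],[45,18],[47,0]]
[[0,9],[5,17],[8,11],[11,9],[12,15],[14,18],[26,9],[27,17],[31,11],[37,0],[45,18],[47,0]]
[[0,9],[5,17],[8,11],[11,9],[12,15],[14,18],[26,9],[27,17],[31,11],[37,0],[45,18],[47,0]]
[[0,9],[5,17],[7,18],[12,15],[14,18],[26,9],[27,17],[31,11],[37,0],[45,18],[47,0]]
[[0,9],[5,17],[7,18],[12,15],[14,18],[26,9],[27,17],[31,11],[37,0],[45,18],[47,0]]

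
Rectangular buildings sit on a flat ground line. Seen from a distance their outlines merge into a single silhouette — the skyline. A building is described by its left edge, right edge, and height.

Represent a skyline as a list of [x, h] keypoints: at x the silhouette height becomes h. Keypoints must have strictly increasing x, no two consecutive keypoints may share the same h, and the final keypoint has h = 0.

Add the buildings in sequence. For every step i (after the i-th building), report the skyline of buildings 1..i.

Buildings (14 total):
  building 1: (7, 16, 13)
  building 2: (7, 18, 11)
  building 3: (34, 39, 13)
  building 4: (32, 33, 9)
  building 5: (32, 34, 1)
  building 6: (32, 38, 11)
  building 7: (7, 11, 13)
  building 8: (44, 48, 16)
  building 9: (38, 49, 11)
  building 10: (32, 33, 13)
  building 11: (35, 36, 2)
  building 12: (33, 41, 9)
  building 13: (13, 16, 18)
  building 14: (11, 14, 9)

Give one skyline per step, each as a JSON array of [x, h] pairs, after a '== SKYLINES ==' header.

== SKYLINES ==
[[7,13],[16,0]]
[[7,13],[16,11],[18,0]]
[[7,13],[16,11],[18,0],[34,13],[39,0]]
[[7,13],[16,11],[18,0],[32,9],[33,0],[34,13],[39,0]]
[[7,13],[16,11],[18,0],[32,9],[33,1],[34,13],[39,0]]
[[7,13],[16,11],[18,0],[32,11],[34,13],[39,0]]
[[7,13],[16,11],[18,0],[32,11],[34,13],[39,0]]
[[7,13],[16,11],[18,0],[32,11],[34,13],[39,0],[44,16],[48,0]]
[[7,13],[16,11],[18,0],[32,11],[34,13],[39,11],[44,16],[48,11],[49,0]]
[[7,13],[16,11],[18,0],[32,13],[33,11],[34,13],[39,11],[44,16],[48,11],[49,0]]
[[7,13],[16,11],[18,0],[32,13],[33,11],[34,13],[39,11],[44,16],[48,11],[49,0]]
[[7,13],[16,11],[18,0],[32,13],[33,11],[34,13],[39,11],[44,16],[48,11],[49,0]]
[[7,13],[13,18],[16,11],[18,0],[32,13],[33,11],[34,13],[39,11],[44,16],[48,11],[49,0]]
[[7,13],[13,18],[16,11],[18,0],[32,13],[33,11],[34,13],[39,11],[44,16],[48,11],[49,0]]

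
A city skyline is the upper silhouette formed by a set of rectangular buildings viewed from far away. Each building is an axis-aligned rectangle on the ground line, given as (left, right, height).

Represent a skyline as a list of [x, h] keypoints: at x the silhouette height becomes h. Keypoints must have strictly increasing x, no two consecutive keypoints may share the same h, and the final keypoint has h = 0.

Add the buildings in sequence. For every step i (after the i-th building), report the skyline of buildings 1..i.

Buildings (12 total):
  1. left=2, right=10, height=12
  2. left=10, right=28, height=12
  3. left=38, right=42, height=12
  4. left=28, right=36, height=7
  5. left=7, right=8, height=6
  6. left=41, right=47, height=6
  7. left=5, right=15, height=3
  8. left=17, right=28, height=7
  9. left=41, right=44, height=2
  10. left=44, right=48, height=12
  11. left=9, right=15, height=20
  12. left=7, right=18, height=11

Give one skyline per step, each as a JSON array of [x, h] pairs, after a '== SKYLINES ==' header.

== SKYLINES ==
[[2,12],[10,0]]
[[2,12],[28,0]]
[[2,12],[28,0],[38,12],[42,0]]
[[2,12],[28,7],[36,0],[38,12],[42,0]]
[[2,12],[28,7],[36,0],[38,12],[42,0]]
[[2,12],[28,7],[36,0],[38,12],[42,6],[47,0]]
[[2,12],[28,7],[36,0],[38,12],[42,6],[47,0]]
[[2,12],[28,7],[36,0],[38,12],[42,6],[47,0]]
[[2,12],[28,7],[36,0],[38,12],[42,6],[47,0]]
[[2,12],[28,7],[36,0],[38,12],[42,6],[44,12],[48,0]]
[[2,12],[9,20],[15,12],[28,7],[36,0],[38,12],[42,6],[44,12],[48,0]]
[[2,12],[9,20],[15,12],[28,7],[36,0],[38,12],[42,6],[44,12],[48,0]]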